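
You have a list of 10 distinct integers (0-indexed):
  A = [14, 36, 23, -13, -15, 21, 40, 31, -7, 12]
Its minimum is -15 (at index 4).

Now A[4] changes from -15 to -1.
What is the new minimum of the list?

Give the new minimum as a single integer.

Answer: -13

Derivation:
Old min = -15 (at index 4)
Change: A[4] -15 -> -1
Changed element WAS the min. Need to check: is -1 still <= all others?
  Min of remaining elements: -13
  New min = min(-1, -13) = -13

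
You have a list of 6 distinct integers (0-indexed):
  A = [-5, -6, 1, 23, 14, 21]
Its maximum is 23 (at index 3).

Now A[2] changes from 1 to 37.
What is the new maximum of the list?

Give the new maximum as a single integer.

Old max = 23 (at index 3)
Change: A[2] 1 -> 37
Changed element was NOT the old max.
  New max = max(old_max, new_val) = max(23, 37) = 37

Answer: 37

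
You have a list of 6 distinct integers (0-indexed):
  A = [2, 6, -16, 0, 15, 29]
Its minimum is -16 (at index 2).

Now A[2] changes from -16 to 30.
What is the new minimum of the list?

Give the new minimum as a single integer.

Old min = -16 (at index 2)
Change: A[2] -16 -> 30
Changed element WAS the min. Need to check: is 30 still <= all others?
  Min of remaining elements: 0
  New min = min(30, 0) = 0

Answer: 0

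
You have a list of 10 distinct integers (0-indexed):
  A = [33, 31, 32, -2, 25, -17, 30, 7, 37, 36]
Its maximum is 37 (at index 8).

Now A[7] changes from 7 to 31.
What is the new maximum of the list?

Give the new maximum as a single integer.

Old max = 37 (at index 8)
Change: A[7] 7 -> 31
Changed element was NOT the old max.
  New max = max(old_max, new_val) = max(37, 31) = 37

Answer: 37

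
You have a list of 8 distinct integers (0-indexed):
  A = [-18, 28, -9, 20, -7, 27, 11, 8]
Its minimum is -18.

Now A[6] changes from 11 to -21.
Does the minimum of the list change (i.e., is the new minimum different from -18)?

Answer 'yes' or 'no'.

Old min = -18
Change: A[6] 11 -> -21
Changed element was NOT the min; min changes only if -21 < -18.
New min = -21; changed? yes

Answer: yes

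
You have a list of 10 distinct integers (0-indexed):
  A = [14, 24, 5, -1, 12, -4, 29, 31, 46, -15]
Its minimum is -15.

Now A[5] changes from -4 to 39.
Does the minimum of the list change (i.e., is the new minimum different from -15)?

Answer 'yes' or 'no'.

Answer: no

Derivation:
Old min = -15
Change: A[5] -4 -> 39
Changed element was NOT the min; min changes only if 39 < -15.
New min = -15; changed? no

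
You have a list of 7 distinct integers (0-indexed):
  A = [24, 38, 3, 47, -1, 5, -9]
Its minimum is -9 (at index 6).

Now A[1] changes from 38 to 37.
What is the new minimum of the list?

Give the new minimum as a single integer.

Answer: -9

Derivation:
Old min = -9 (at index 6)
Change: A[1] 38 -> 37
Changed element was NOT the old min.
  New min = min(old_min, new_val) = min(-9, 37) = -9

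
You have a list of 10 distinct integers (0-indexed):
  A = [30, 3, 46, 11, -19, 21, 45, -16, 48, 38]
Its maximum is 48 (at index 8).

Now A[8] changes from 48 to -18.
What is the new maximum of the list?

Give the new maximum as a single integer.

Answer: 46

Derivation:
Old max = 48 (at index 8)
Change: A[8] 48 -> -18
Changed element WAS the max -> may need rescan.
  Max of remaining elements: 46
  New max = max(-18, 46) = 46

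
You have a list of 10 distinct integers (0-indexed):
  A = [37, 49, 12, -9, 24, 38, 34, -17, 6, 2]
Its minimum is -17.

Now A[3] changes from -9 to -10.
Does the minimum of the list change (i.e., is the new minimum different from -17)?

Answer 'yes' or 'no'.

Answer: no

Derivation:
Old min = -17
Change: A[3] -9 -> -10
Changed element was NOT the min; min changes only if -10 < -17.
New min = -17; changed? no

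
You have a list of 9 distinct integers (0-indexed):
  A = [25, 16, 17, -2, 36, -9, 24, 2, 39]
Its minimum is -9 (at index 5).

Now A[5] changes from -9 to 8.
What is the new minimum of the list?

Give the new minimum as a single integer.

Answer: -2

Derivation:
Old min = -9 (at index 5)
Change: A[5] -9 -> 8
Changed element WAS the min. Need to check: is 8 still <= all others?
  Min of remaining elements: -2
  New min = min(8, -2) = -2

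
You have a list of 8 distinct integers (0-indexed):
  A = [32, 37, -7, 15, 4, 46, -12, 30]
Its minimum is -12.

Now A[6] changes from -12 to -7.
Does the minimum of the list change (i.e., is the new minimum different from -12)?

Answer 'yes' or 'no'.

Answer: yes

Derivation:
Old min = -12
Change: A[6] -12 -> -7
Changed element was the min; new min must be rechecked.
New min = -7; changed? yes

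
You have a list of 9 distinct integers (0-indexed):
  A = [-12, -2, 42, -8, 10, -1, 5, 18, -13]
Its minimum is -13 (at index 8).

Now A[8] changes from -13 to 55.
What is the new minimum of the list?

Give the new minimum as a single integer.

Answer: -12

Derivation:
Old min = -13 (at index 8)
Change: A[8] -13 -> 55
Changed element WAS the min. Need to check: is 55 still <= all others?
  Min of remaining elements: -12
  New min = min(55, -12) = -12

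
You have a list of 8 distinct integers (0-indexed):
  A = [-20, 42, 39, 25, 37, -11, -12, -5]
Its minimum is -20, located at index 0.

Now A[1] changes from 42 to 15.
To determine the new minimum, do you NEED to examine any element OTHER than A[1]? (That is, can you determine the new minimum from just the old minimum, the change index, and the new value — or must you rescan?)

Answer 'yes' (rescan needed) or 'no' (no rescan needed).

Old min = -20 at index 0
Change at index 1: 42 -> 15
Index 1 was NOT the min. New min = min(-20, 15). No rescan of other elements needed.
Needs rescan: no

Answer: no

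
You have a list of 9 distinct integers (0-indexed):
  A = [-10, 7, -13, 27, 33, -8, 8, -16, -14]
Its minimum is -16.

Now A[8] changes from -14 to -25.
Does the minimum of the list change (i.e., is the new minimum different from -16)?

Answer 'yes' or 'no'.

Old min = -16
Change: A[8] -14 -> -25
Changed element was NOT the min; min changes only if -25 < -16.
New min = -25; changed? yes

Answer: yes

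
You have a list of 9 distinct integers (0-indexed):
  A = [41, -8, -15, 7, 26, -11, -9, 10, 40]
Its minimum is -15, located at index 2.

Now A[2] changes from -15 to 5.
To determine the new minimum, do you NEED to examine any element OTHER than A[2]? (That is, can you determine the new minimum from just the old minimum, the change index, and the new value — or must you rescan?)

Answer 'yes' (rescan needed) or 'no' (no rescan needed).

Answer: yes

Derivation:
Old min = -15 at index 2
Change at index 2: -15 -> 5
Index 2 WAS the min and new value 5 > old min -15. Must rescan other elements to find the new min.
Needs rescan: yes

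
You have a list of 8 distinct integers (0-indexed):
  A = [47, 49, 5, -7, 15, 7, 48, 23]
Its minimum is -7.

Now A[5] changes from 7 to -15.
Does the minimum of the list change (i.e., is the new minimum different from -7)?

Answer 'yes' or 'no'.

Answer: yes

Derivation:
Old min = -7
Change: A[5] 7 -> -15
Changed element was NOT the min; min changes only if -15 < -7.
New min = -15; changed? yes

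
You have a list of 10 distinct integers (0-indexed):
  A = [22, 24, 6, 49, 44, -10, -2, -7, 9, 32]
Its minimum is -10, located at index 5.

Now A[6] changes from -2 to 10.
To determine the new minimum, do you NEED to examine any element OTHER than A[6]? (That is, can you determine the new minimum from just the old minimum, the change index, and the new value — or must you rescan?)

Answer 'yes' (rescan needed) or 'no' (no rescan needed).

Answer: no

Derivation:
Old min = -10 at index 5
Change at index 6: -2 -> 10
Index 6 was NOT the min. New min = min(-10, 10). No rescan of other elements needed.
Needs rescan: no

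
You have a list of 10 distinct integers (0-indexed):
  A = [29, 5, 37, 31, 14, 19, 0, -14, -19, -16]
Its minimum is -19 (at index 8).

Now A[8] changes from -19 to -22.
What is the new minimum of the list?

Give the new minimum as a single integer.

Old min = -19 (at index 8)
Change: A[8] -19 -> -22
Changed element WAS the min. Need to check: is -22 still <= all others?
  Min of remaining elements: -16
  New min = min(-22, -16) = -22

Answer: -22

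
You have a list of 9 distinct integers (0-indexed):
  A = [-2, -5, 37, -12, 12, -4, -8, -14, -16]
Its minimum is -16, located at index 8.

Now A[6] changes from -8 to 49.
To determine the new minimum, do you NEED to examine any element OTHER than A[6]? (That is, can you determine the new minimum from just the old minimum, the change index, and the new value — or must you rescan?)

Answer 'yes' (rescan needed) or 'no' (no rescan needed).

Answer: no

Derivation:
Old min = -16 at index 8
Change at index 6: -8 -> 49
Index 6 was NOT the min. New min = min(-16, 49). No rescan of other elements needed.
Needs rescan: no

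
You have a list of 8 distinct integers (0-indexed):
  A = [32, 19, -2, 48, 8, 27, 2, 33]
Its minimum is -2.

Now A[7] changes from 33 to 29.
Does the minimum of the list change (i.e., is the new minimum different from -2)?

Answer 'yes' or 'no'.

Old min = -2
Change: A[7] 33 -> 29
Changed element was NOT the min; min changes only if 29 < -2.
New min = -2; changed? no

Answer: no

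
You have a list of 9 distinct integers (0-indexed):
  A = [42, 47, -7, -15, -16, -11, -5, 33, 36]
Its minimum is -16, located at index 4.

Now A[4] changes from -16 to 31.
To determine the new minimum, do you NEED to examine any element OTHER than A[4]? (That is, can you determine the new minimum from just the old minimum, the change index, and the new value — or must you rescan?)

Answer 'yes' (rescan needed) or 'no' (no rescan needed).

Old min = -16 at index 4
Change at index 4: -16 -> 31
Index 4 WAS the min and new value 31 > old min -16. Must rescan other elements to find the new min.
Needs rescan: yes

Answer: yes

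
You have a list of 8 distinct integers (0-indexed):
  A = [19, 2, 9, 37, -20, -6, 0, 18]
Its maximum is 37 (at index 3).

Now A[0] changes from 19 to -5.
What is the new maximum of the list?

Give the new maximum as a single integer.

Old max = 37 (at index 3)
Change: A[0] 19 -> -5
Changed element was NOT the old max.
  New max = max(old_max, new_val) = max(37, -5) = 37

Answer: 37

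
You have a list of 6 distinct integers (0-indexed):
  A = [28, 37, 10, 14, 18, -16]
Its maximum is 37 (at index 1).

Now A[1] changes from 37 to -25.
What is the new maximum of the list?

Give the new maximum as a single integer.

Old max = 37 (at index 1)
Change: A[1] 37 -> -25
Changed element WAS the max -> may need rescan.
  Max of remaining elements: 28
  New max = max(-25, 28) = 28

Answer: 28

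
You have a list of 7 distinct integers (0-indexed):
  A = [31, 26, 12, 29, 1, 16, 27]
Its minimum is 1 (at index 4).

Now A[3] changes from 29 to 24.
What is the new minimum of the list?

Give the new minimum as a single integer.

Old min = 1 (at index 4)
Change: A[3] 29 -> 24
Changed element was NOT the old min.
  New min = min(old_min, new_val) = min(1, 24) = 1

Answer: 1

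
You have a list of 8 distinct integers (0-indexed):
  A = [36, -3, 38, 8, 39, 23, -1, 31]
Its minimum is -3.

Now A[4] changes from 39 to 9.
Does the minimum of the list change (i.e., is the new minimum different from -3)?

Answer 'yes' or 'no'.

Answer: no

Derivation:
Old min = -3
Change: A[4] 39 -> 9
Changed element was NOT the min; min changes only if 9 < -3.
New min = -3; changed? no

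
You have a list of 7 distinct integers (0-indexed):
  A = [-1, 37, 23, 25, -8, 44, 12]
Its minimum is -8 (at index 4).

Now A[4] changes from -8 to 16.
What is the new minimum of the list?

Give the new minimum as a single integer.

Answer: -1

Derivation:
Old min = -8 (at index 4)
Change: A[4] -8 -> 16
Changed element WAS the min. Need to check: is 16 still <= all others?
  Min of remaining elements: -1
  New min = min(16, -1) = -1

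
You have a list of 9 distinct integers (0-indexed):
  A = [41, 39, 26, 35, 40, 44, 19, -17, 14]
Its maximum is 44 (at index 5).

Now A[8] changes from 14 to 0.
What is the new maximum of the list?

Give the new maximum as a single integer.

Old max = 44 (at index 5)
Change: A[8] 14 -> 0
Changed element was NOT the old max.
  New max = max(old_max, new_val) = max(44, 0) = 44

Answer: 44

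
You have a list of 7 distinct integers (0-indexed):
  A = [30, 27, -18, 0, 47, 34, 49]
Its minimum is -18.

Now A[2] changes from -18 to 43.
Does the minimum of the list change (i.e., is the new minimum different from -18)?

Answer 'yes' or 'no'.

Answer: yes

Derivation:
Old min = -18
Change: A[2] -18 -> 43
Changed element was the min; new min must be rechecked.
New min = 0; changed? yes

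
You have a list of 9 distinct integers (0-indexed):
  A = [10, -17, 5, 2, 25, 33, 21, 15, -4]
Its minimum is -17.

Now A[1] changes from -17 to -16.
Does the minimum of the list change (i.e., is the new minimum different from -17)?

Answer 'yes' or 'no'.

Old min = -17
Change: A[1] -17 -> -16
Changed element was the min; new min must be rechecked.
New min = -16; changed? yes

Answer: yes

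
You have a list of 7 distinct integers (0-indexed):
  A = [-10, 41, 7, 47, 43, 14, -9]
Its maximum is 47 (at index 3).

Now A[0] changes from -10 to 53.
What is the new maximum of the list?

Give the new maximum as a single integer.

Answer: 53

Derivation:
Old max = 47 (at index 3)
Change: A[0] -10 -> 53
Changed element was NOT the old max.
  New max = max(old_max, new_val) = max(47, 53) = 53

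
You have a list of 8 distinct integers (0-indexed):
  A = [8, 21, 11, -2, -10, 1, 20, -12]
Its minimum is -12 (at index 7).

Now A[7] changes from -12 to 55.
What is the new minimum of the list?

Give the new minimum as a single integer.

Old min = -12 (at index 7)
Change: A[7] -12 -> 55
Changed element WAS the min. Need to check: is 55 still <= all others?
  Min of remaining elements: -10
  New min = min(55, -10) = -10

Answer: -10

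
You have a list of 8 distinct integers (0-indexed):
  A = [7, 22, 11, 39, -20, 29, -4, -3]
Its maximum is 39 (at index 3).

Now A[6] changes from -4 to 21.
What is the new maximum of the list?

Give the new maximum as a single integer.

Answer: 39

Derivation:
Old max = 39 (at index 3)
Change: A[6] -4 -> 21
Changed element was NOT the old max.
  New max = max(old_max, new_val) = max(39, 21) = 39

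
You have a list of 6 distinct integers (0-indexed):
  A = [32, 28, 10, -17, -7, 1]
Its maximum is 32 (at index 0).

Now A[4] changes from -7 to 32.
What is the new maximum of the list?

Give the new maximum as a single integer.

Old max = 32 (at index 0)
Change: A[4] -7 -> 32
Changed element was NOT the old max.
  New max = max(old_max, new_val) = max(32, 32) = 32

Answer: 32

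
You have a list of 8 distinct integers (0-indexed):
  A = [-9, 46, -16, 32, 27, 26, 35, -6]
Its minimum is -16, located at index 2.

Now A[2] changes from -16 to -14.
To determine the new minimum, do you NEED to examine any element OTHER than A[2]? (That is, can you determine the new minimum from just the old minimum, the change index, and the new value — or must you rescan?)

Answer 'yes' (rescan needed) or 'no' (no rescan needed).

Old min = -16 at index 2
Change at index 2: -16 -> -14
Index 2 WAS the min and new value -14 > old min -16. Must rescan other elements to find the new min.
Needs rescan: yes

Answer: yes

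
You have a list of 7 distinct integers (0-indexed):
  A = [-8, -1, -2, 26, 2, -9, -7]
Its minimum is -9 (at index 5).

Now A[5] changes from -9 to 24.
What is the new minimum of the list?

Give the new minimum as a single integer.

Old min = -9 (at index 5)
Change: A[5] -9 -> 24
Changed element WAS the min. Need to check: is 24 still <= all others?
  Min of remaining elements: -8
  New min = min(24, -8) = -8

Answer: -8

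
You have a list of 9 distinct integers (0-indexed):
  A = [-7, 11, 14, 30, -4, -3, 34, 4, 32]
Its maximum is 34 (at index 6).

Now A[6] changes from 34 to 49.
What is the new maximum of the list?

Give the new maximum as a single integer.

Answer: 49

Derivation:
Old max = 34 (at index 6)
Change: A[6] 34 -> 49
Changed element WAS the max -> may need rescan.
  Max of remaining elements: 32
  New max = max(49, 32) = 49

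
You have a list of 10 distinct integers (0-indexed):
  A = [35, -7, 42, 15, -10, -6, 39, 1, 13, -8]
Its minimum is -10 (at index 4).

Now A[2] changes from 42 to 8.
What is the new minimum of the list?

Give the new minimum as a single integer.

Answer: -10

Derivation:
Old min = -10 (at index 4)
Change: A[2] 42 -> 8
Changed element was NOT the old min.
  New min = min(old_min, new_val) = min(-10, 8) = -10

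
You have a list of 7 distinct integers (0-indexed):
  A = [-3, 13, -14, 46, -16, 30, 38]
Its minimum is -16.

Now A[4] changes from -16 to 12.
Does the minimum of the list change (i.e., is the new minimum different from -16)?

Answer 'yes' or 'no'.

Answer: yes

Derivation:
Old min = -16
Change: A[4] -16 -> 12
Changed element was the min; new min must be rechecked.
New min = -14; changed? yes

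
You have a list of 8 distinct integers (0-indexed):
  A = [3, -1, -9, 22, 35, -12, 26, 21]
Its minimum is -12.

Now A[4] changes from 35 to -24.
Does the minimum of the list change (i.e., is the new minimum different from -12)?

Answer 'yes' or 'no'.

Answer: yes

Derivation:
Old min = -12
Change: A[4] 35 -> -24
Changed element was NOT the min; min changes only if -24 < -12.
New min = -24; changed? yes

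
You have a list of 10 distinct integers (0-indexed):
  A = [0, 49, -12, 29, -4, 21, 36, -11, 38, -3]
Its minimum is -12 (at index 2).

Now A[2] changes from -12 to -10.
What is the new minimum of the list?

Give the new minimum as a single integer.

Old min = -12 (at index 2)
Change: A[2] -12 -> -10
Changed element WAS the min. Need to check: is -10 still <= all others?
  Min of remaining elements: -11
  New min = min(-10, -11) = -11

Answer: -11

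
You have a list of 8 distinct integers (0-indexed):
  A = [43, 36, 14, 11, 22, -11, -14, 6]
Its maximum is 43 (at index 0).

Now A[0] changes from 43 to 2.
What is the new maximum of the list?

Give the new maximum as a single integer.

Answer: 36

Derivation:
Old max = 43 (at index 0)
Change: A[0] 43 -> 2
Changed element WAS the max -> may need rescan.
  Max of remaining elements: 36
  New max = max(2, 36) = 36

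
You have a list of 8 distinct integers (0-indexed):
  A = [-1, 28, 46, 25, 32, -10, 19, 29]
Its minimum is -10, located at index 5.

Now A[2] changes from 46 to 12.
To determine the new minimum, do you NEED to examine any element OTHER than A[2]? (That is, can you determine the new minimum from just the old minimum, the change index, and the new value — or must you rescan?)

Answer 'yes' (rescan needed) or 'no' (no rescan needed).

Answer: no

Derivation:
Old min = -10 at index 5
Change at index 2: 46 -> 12
Index 2 was NOT the min. New min = min(-10, 12). No rescan of other elements needed.
Needs rescan: no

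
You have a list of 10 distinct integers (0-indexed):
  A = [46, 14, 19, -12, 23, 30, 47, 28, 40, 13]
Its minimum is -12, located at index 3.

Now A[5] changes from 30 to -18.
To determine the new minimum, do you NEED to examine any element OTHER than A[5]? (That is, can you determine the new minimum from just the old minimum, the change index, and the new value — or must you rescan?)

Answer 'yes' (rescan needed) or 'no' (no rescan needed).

Answer: no

Derivation:
Old min = -12 at index 3
Change at index 5: 30 -> -18
Index 5 was NOT the min. New min = min(-12, -18). No rescan of other elements needed.
Needs rescan: no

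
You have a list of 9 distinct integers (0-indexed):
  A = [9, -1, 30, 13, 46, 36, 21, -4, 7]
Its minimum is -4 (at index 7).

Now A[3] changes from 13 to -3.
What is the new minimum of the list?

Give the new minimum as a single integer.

Answer: -4

Derivation:
Old min = -4 (at index 7)
Change: A[3] 13 -> -3
Changed element was NOT the old min.
  New min = min(old_min, new_val) = min(-4, -3) = -4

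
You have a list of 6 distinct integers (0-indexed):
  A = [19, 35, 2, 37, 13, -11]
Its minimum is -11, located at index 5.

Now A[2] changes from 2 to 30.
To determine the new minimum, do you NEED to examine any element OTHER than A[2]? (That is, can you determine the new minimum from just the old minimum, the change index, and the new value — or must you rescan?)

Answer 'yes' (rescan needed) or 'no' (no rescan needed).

Answer: no

Derivation:
Old min = -11 at index 5
Change at index 2: 2 -> 30
Index 2 was NOT the min. New min = min(-11, 30). No rescan of other elements needed.
Needs rescan: no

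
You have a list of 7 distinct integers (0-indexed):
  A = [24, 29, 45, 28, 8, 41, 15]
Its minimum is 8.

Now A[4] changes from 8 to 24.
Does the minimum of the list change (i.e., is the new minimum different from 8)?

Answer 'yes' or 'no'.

Old min = 8
Change: A[4] 8 -> 24
Changed element was the min; new min must be rechecked.
New min = 15; changed? yes

Answer: yes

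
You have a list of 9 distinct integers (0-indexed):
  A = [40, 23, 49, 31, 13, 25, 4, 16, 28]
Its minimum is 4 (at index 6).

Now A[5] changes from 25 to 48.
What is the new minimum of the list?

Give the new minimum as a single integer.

Answer: 4

Derivation:
Old min = 4 (at index 6)
Change: A[5] 25 -> 48
Changed element was NOT the old min.
  New min = min(old_min, new_val) = min(4, 48) = 4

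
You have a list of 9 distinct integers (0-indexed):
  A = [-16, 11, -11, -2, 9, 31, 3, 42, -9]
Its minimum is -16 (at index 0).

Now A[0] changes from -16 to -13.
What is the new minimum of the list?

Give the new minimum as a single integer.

Answer: -13

Derivation:
Old min = -16 (at index 0)
Change: A[0] -16 -> -13
Changed element WAS the min. Need to check: is -13 still <= all others?
  Min of remaining elements: -11
  New min = min(-13, -11) = -13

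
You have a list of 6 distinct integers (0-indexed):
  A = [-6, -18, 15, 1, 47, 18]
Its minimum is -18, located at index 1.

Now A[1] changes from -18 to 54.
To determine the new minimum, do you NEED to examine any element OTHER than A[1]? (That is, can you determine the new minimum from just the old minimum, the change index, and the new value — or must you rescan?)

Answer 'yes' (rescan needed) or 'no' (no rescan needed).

Answer: yes

Derivation:
Old min = -18 at index 1
Change at index 1: -18 -> 54
Index 1 WAS the min and new value 54 > old min -18. Must rescan other elements to find the new min.
Needs rescan: yes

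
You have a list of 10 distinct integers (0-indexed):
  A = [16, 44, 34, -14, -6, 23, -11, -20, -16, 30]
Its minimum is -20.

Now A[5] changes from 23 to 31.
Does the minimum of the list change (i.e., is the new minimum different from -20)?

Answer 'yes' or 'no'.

Answer: no

Derivation:
Old min = -20
Change: A[5] 23 -> 31
Changed element was NOT the min; min changes only if 31 < -20.
New min = -20; changed? no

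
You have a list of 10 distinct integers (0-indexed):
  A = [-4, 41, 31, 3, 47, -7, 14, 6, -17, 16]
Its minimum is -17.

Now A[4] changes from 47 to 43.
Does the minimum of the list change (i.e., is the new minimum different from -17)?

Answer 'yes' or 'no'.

Answer: no

Derivation:
Old min = -17
Change: A[4] 47 -> 43
Changed element was NOT the min; min changes only if 43 < -17.
New min = -17; changed? no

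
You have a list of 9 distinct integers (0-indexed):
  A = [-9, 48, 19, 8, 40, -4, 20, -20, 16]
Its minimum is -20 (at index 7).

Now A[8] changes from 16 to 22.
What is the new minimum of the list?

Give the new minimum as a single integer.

Old min = -20 (at index 7)
Change: A[8] 16 -> 22
Changed element was NOT the old min.
  New min = min(old_min, new_val) = min(-20, 22) = -20

Answer: -20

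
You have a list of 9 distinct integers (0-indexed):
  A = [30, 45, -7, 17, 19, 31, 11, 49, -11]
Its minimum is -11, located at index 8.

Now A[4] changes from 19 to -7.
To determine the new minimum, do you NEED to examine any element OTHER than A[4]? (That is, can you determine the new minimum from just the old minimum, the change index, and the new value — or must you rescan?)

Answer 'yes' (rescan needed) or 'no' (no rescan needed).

Old min = -11 at index 8
Change at index 4: 19 -> -7
Index 4 was NOT the min. New min = min(-11, -7). No rescan of other elements needed.
Needs rescan: no

Answer: no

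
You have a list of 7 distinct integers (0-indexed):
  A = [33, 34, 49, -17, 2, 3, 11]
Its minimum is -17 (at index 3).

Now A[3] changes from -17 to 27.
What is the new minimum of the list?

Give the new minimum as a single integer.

Answer: 2

Derivation:
Old min = -17 (at index 3)
Change: A[3] -17 -> 27
Changed element WAS the min. Need to check: is 27 still <= all others?
  Min of remaining elements: 2
  New min = min(27, 2) = 2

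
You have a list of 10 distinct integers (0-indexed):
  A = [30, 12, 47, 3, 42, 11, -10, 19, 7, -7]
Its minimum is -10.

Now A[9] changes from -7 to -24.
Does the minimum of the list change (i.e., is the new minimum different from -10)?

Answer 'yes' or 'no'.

Old min = -10
Change: A[9] -7 -> -24
Changed element was NOT the min; min changes only if -24 < -10.
New min = -24; changed? yes

Answer: yes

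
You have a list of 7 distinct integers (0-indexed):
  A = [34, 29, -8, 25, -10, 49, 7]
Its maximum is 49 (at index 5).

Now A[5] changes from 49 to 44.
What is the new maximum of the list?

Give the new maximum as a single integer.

Answer: 44

Derivation:
Old max = 49 (at index 5)
Change: A[5] 49 -> 44
Changed element WAS the max -> may need rescan.
  Max of remaining elements: 34
  New max = max(44, 34) = 44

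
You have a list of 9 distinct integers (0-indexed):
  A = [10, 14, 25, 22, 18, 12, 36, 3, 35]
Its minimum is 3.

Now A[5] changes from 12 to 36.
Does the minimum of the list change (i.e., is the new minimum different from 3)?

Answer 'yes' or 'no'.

Old min = 3
Change: A[5] 12 -> 36
Changed element was NOT the min; min changes only if 36 < 3.
New min = 3; changed? no

Answer: no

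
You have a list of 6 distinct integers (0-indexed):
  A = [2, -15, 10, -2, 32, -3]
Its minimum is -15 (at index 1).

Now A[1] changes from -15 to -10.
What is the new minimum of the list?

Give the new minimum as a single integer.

Old min = -15 (at index 1)
Change: A[1] -15 -> -10
Changed element WAS the min. Need to check: is -10 still <= all others?
  Min of remaining elements: -3
  New min = min(-10, -3) = -10

Answer: -10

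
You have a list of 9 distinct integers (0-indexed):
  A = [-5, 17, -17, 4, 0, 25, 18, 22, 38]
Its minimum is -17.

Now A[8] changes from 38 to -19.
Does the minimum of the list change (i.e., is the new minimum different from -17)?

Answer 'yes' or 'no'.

Answer: yes

Derivation:
Old min = -17
Change: A[8] 38 -> -19
Changed element was NOT the min; min changes only if -19 < -17.
New min = -19; changed? yes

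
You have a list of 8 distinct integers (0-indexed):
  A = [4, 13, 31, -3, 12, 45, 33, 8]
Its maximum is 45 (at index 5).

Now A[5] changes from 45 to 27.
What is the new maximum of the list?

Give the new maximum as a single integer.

Old max = 45 (at index 5)
Change: A[5] 45 -> 27
Changed element WAS the max -> may need rescan.
  Max of remaining elements: 33
  New max = max(27, 33) = 33

Answer: 33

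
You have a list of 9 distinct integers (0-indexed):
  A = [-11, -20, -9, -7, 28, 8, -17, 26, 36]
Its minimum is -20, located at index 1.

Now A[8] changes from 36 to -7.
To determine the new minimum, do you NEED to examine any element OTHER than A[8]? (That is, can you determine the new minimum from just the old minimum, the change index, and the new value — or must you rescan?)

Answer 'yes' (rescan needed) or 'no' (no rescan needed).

Answer: no

Derivation:
Old min = -20 at index 1
Change at index 8: 36 -> -7
Index 8 was NOT the min. New min = min(-20, -7). No rescan of other elements needed.
Needs rescan: no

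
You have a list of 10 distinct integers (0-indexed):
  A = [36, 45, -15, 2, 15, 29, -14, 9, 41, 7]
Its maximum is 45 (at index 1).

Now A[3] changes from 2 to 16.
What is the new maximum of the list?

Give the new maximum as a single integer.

Old max = 45 (at index 1)
Change: A[3] 2 -> 16
Changed element was NOT the old max.
  New max = max(old_max, new_val) = max(45, 16) = 45

Answer: 45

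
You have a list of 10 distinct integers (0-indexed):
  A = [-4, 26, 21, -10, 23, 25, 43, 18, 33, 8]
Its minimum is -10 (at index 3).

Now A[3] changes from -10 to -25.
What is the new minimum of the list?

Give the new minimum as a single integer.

Old min = -10 (at index 3)
Change: A[3] -10 -> -25
Changed element WAS the min. Need to check: is -25 still <= all others?
  Min of remaining elements: -4
  New min = min(-25, -4) = -25

Answer: -25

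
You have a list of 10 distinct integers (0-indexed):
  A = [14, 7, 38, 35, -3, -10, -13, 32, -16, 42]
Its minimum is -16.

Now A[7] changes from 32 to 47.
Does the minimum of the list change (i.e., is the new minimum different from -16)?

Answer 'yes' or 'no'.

Old min = -16
Change: A[7] 32 -> 47
Changed element was NOT the min; min changes only if 47 < -16.
New min = -16; changed? no

Answer: no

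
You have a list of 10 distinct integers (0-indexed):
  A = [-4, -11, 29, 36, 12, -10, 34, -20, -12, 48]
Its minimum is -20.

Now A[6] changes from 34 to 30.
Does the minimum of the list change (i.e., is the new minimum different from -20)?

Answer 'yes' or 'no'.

Answer: no

Derivation:
Old min = -20
Change: A[6] 34 -> 30
Changed element was NOT the min; min changes only if 30 < -20.
New min = -20; changed? no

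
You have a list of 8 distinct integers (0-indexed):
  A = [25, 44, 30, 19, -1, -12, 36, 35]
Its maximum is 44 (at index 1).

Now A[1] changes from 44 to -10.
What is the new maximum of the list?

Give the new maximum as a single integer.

Old max = 44 (at index 1)
Change: A[1] 44 -> -10
Changed element WAS the max -> may need rescan.
  Max of remaining elements: 36
  New max = max(-10, 36) = 36

Answer: 36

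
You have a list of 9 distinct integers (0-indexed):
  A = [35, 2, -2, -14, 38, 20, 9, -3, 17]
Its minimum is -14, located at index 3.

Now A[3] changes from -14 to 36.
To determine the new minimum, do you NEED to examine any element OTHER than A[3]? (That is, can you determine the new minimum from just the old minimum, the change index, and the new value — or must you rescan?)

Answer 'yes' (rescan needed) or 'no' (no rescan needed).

Old min = -14 at index 3
Change at index 3: -14 -> 36
Index 3 WAS the min and new value 36 > old min -14. Must rescan other elements to find the new min.
Needs rescan: yes

Answer: yes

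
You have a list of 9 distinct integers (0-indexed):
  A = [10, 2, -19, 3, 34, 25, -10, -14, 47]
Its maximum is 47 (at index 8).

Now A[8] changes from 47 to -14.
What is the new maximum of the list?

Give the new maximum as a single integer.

Old max = 47 (at index 8)
Change: A[8] 47 -> -14
Changed element WAS the max -> may need rescan.
  Max of remaining elements: 34
  New max = max(-14, 34) = 34

Answer: 34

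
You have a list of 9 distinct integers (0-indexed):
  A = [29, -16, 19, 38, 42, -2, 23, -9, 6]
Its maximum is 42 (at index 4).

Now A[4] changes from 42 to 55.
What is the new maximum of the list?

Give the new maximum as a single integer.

Old max = 42 (at index 4)
Change: A[4] 42 -> 55
Changed element WAS the max -> may need rescan.
  Max of remaining elements: 38
  New max = max(55, 38) = 55

Answer: 55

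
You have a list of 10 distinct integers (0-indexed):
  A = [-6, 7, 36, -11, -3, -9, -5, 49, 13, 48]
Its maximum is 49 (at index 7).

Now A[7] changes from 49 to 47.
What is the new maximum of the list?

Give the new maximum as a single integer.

Answer: 48

Derivation:
Old max = 49 (at index 7)
Change: A[7] 49 -> 47
Changed element WAS the max -> may need rescan.
  Max of remaining elements: 48
  New max = max(47, 48) = 48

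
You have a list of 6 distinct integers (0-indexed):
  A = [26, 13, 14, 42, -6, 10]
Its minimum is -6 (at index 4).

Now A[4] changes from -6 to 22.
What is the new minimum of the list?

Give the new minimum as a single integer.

Old min = -6 (at index 4)
Change: A[4] -6 -> 22
Changed element WAS the min. Need to check: is 22 still <= all others?
  Min of remaining elements: 10
  New min = min(22, 10) = 10

Answer: 10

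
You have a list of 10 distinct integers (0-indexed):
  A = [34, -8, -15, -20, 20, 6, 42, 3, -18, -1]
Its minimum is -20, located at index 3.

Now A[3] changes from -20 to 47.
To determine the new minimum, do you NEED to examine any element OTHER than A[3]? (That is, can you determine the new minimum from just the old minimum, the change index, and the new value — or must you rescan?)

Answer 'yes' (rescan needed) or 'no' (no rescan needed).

Old min = -20 at index 3
Change at index 3: -20 -> 47
Index 3 WAS the min and new value 47 > old min -20. Must rescan other elements to find the new min.
Needs rescan: yes

Answer: yes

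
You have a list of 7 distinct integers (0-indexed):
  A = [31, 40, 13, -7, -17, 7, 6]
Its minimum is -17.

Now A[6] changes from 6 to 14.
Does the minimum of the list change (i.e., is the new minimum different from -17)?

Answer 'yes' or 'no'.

Old min = -17
Change: A[6] 6 -> 14
Changed element was NOT the min; min changes only if 14 < -17.
New min = -17; changed? no

Answer: no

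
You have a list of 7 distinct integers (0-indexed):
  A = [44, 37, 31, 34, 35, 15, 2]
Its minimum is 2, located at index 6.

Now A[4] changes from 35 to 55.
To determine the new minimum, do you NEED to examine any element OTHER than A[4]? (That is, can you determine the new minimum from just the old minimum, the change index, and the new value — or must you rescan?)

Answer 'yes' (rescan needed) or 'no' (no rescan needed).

Answer: no

Derivation:
Old min = 2 at index 6
Change at index 4: 35 -> 55
Index 4 was NOT the min. New min = min(2, 55). No rescan of other elements needed.
Needs rescan: no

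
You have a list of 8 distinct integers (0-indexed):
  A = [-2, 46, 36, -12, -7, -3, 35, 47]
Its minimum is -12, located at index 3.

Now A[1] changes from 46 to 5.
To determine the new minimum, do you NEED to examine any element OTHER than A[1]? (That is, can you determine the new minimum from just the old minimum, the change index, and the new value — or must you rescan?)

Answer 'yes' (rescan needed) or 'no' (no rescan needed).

Old min = -12 at index 3
Change at index 1: 46 -> 5
Index 1 was NOT the min. New min = min(-12, 5). No rescan of other elements needed.
Needs rescan: no

Answer: no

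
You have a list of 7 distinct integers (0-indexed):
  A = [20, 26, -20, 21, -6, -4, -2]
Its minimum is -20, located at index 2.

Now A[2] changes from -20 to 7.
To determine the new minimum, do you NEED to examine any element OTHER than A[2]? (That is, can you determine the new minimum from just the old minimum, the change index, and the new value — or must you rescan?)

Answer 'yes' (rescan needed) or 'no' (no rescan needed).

Old min = -20 at index 2
Change at index 2: -20 -> 7
Index 2 WAS the min and new value 7 > old min -20. Must rescan other elements to find the new min.
Needs rescan: yes

Answer: yes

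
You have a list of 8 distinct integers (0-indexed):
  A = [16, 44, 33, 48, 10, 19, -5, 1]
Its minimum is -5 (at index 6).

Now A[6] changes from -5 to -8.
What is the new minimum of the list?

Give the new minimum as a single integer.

Old min = -5 (at index 6)
Change: A[6] -5 -> -8
Changed element WAS the min. Need to check: is -8 still <= all others?
  Min of remaining elements: 1
  New min = min(-8, 1) = -8

Answer: -8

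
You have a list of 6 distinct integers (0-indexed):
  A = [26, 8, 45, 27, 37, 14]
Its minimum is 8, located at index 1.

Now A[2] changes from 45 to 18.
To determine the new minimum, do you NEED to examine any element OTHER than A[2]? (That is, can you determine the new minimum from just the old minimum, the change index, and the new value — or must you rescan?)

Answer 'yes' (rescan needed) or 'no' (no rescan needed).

Old min = 8 at index 1
Change at index 2: 45 -> 18
Index 2 was NOT the min. New min = min(8, 18). No rescan of other elements needed.
Needs rescan: no

Answer: no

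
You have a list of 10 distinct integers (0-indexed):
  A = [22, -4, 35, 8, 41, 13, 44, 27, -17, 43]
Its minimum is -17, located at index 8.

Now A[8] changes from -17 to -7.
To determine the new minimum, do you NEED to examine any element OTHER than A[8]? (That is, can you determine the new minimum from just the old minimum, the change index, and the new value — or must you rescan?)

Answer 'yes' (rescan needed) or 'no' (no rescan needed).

Answer: yes

Derivation:
Old min = -17 at index 8
Change at index 8: -17 -> -7
Index 8 WAS the min and new value -7 > old min -17. Must rescan other elements to find the new min.
Needs rescan: yes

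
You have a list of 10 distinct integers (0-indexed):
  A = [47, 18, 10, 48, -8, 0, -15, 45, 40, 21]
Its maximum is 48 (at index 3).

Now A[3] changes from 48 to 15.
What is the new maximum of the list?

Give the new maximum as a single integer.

Old max = 48 (at index 3)
Change: A[3] 48 -> 15
Changed element WAS the max -> may need rescan.
  Max of remaining elements: 47
  New max = max(15, 47) = 47

Answer: 47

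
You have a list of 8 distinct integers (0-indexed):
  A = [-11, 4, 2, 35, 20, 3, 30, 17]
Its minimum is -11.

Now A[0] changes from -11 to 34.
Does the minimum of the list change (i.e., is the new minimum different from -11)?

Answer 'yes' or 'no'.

Old min = -11
Change: A[0] -11 -> 34
Changed element was the min; new min must be rechecked.
New min = 2; changed? yes

Answer: yes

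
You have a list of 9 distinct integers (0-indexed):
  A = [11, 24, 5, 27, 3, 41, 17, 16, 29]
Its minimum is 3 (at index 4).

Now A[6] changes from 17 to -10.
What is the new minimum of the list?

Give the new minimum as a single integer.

Old min = 3 (at index 4)
Change: A[6] 17 -> -10
Changed element was NOT the old min.
  New min = min(old_min, new_val) = min(3, -10) = -10

Answer: -10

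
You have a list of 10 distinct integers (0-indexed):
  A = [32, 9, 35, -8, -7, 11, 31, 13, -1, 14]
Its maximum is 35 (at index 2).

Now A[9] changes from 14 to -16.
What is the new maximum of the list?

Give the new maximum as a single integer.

Answer: 35

Derivation:
Old max = 35 (at index 2)
Change: A[9] 14 -> -16
Changed element was NOT the old max.
  New max = max(old_max, new_val) = max(35, -16) = 35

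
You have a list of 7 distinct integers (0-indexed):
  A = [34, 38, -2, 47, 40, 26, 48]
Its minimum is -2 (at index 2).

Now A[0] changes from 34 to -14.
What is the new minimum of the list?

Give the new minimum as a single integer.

Answer: -14

Derivation:
Old min = -2 (at index 2)
Change: A[0] 34 -> -14
Changed element was NOT the old min.
  New min = min(old_min, new_val) = min(-2, -14) = -14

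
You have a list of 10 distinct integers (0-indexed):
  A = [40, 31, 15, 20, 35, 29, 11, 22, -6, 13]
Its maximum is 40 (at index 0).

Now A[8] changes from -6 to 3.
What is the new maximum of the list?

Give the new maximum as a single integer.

Answer: 40

Derivation:
Old max = 40 (at index 0)
Change: A[8] -6 -> 3
Changed element was NOT the old max.
  New max = max(old_max, new_val) = max(40, 3) = 40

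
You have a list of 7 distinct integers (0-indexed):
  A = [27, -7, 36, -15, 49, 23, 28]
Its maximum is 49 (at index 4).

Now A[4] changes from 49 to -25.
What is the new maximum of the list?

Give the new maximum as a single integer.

Old max = 49 (at index 4)
Change: A[4] 49 -> -25
Changed element WAS the max -> may need rescan.
  Max of remaining elements: 36
  New max = max(-25, 36) = 36

Answer: 36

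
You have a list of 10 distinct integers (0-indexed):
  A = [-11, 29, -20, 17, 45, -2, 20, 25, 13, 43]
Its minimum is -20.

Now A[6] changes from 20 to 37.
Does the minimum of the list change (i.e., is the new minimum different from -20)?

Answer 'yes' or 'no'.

Answer: no

Derivation:
Old min = -20
Change: A[6] 20 -> 37
Changed element was NOT the min; min changes only if 37 < -20.
New min = -20; changed? no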